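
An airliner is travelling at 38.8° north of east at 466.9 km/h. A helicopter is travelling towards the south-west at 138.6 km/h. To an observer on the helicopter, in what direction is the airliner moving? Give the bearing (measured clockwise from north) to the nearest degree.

050°

Taking east as x and north as y: airliner velocity = (363.873, 292.561) km/h; helicopter velocity = (-98.005, -98.005) km/h.
Velocity of airliner relative to helicopter = (363.873, 292.561) − (-98.005, -98.005) = (461.878, 390.566) km/h.
Bearing = atan2(461.88, 390.57) = 49.78° clockwise from north.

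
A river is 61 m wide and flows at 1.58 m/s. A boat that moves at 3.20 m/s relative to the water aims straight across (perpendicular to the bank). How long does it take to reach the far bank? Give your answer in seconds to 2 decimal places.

The component of the boat's velocity perpendicular to the bank is 3.20 m/s.
The current is parallel to the bank, so it does not affect the crossing time.
Time = 61 / 3.200 = 19.062 s.

19.06 s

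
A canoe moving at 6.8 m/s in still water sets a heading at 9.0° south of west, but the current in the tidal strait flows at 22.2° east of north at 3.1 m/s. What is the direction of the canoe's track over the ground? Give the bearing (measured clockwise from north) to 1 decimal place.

Taking east as x and north as y: velocity relative to the water = (-6.716, -1.064) m/s; the water relative to ground = (1.171, 2.870) m/s.
Velocity relative to ground = (-6.716, -1.064) + (1.171, 2.870) = (-5.545, 1.806) m/s.
Bearing = atan2(-5.54, 1.81) = 288.04° clockwise from north.

288.0°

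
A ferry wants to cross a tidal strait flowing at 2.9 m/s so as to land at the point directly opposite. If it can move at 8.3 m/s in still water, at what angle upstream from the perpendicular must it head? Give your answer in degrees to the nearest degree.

20°

To cancel the current, the upstream component of the ferry's velocity must equal the flow: 8.3 sin θ = 2.9.
sin θ = 2.9 / 8.3 = 0.3494.
θ = arcsin(0.3494) = 20.450°.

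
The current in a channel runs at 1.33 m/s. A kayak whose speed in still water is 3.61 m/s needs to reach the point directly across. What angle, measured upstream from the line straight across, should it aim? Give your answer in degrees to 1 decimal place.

21.6°

To cancel the current, the upstream component of the kayak's velocity must equal the flow: 3.61 sin θ = 1.33.
sin θ = 1.33 / 3.61 = 0.3684.
θ = arcsin(0.3684) = 21.618°.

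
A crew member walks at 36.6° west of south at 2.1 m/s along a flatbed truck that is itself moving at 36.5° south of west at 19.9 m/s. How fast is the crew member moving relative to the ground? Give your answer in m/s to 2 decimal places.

Taking east as x and north as y: flatbed truck velocity = (-15.997, -11.837) m/s; crew member velocity relative to flatbed truck = (-1.252, -1.686) m/s.
Velocity relative to ground = (-15.997, -11.837) + (-1.252, -1.686) = (-17.249, -13.523) m/s.
Speed = |(-17.249, -13.523)| = 21.918 m/s.

21.92 m/s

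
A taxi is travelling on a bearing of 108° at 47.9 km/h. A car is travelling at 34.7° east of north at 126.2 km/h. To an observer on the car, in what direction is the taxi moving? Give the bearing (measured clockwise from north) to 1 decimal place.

Taking east as x and north as y: taxi velocity = (45.556, -14.802) km/h; car velocity = (71.843, 103.755) km/h.
Velocity of taxi relative to car = (45.556, -14.802) − (71.843, 103.755) = (-26.287, -118.556) km/h.
Bearing = atan2(-26.29, -118.56) = 192.50° clockwise from north.

192.5°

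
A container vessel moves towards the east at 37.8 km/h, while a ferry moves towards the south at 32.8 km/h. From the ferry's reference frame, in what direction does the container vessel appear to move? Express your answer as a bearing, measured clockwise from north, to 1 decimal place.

Taking east as x and north as y: container vessel velocity = (37.800, 0.000) km/h; ferry velocity = (0.000, -32.800) km/h.
Velocity of container vessel relative to ferry = (37.800, 0.000) − (0.000, -32.800) = (37.800, 32.800) km/h.
Bearing = atan2(37.80, 32.80) = 49.05° clockwise from north.

049.1°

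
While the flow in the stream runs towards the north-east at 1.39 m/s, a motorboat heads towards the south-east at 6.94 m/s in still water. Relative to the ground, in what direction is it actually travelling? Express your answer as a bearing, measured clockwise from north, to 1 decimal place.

123.7°

Taking east as x and north as y: velocity relative to the water = (4.907, -4.907) m/s; the water relative to ground = (0.983, 0.983) m/s.
Velocity relative to ground = (4.907, -4.907) + (0.983, 0.983) = (5.890, -3.924) m/s.
Bearing = atan2(5.89, -3.92) = 123.67° clockwise from north.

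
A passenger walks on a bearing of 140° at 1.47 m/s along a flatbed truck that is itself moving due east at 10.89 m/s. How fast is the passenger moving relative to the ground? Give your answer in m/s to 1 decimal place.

11.9 m/s

Taking east as x and north as y: flatbed truck velocity = (10.890, 0.000) m/s; passenger velocity relative to flatbed truck = (0.945, -1.126) m/s.
Velocity relative to ground = (10.890, 0.000) + (0.945, -1.126) = (11.835, -1.126) m/s.
Speed = |(11.835, -1.126)| = 11.888 m/s.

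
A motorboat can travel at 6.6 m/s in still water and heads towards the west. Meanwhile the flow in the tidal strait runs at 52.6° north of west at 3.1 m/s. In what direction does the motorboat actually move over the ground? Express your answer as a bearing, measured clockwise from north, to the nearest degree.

Taking east as x and north as y: velocity relative to the water = (-6.600, 0.000) m/s; the water relative to ground = (-1.883, 2.463) m/s.
Velocity relative to ground = (-6.600, 0.000) + (-1.883, 2.463) = (-8.483, 2.463) m/s.
Bearing = atan2(-8.48, 2.46) = 286.19° clockwise from north.

286°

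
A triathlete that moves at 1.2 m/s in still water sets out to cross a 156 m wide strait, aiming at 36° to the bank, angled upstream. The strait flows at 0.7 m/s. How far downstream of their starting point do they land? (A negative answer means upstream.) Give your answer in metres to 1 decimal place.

-59.9 m

Perpendicular speed = 0.705 m/s; crossing time = 156 / 0.705 = 221.169 s.
Net downstream speed = -0.271 m/s.
Drift = -0.271 × 221.169 = -59.897 m (upstream).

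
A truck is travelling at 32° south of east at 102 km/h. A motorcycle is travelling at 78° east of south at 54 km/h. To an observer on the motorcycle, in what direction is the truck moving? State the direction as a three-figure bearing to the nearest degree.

142°

Taking east as x and north as y: truck velocity = (86.501, -54.052) km/h; motorcycle velocity = (52.820, -11.227) km/h.
Velocity of truck relative to motorcycle = (86.501, -54.052) − (52.820, -11.227) = (33.681, -42.825) km/h.
Bearing = atan2(33.68, -42.82) = 141.82° clockwise from north.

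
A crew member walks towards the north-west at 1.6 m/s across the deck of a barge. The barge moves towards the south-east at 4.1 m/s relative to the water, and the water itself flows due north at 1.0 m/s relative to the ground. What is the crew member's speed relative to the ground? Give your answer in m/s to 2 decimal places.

1.93 m/s

In east/north components (m/s): crew member relative to barge = (-1.131, 1.131); barge relative to water = (2.899, -2.899); water relative to ground = (0.000, 1.000).
Sum = (1.768, -0.768) m/s.
Speed = |(1.768, -0.768)| = 1.927 m/s.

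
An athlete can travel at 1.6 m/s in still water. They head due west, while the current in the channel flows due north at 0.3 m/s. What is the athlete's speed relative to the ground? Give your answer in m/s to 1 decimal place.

Taking east as x and north as y: velocity relative to the water = (-1.600, 0.000) m/s; the water relative to ground = (0.000, 0.300) m/s.
Velocity relative to ground = (-1.600, 0.000) + (0.000, 0.300) = (-1.600, 0.300) m/s.
Speed = |(-1.600, 0.300)| = 1.628 m/s.

1.6 m/s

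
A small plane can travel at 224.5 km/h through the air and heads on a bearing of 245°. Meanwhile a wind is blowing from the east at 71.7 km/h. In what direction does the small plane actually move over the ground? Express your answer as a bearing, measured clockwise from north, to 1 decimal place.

251.0°

Taking east as x and north as y: velocity relative to the air = (-203.466, -94.878) km/h; the air relative to ground = (-71.700, 0.000) km/h.
Velocity relative to ground = (-203.466, -94.878) + (-71.700, 0.000) = (-275.166, -94.878) km/h.
Bearing = atan2(-275.17, -94.88) = 250.98° clockwise from north.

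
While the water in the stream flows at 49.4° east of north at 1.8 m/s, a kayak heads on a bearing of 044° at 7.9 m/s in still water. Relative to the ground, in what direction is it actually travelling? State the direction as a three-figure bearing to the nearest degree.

045°

Taking east as x and north as y: velocity relative to the water = (5.488, 5.683) m/s; the water relative to ground = (1.367, 1.171) m/s.
Velocity relative to ground = (5.488, 5.683) + (1.367, 1.171) = (6.854, 6.854) m/s.
Bearing = atan2(6.85, 6.85) = 45.00° clockwise from north.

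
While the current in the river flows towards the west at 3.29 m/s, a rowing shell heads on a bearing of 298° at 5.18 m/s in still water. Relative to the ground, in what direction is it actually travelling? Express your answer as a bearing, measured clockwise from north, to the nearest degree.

Taking east as x and north as y: velocity relative to the water = (-4.574, 2.432) m/s; the water relative to ground = (-3.290, 0.000) m/s.
Velocity relative to ground = (-4.574, 2.432) + (-3.290, 0.000) = (-7.864, 2.432) m/s.
Bearing = atan2(-7.86, 2.43) = 287.18° clockwise from north.

287°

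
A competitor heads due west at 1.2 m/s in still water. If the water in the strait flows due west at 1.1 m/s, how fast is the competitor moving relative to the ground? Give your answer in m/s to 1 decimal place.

Taking east as x and north as y: velocity relative to the water = (-1.200, 0.000) m/s; the water relative to ground = (-1.100, 0.000) m/s.
Velocity relative to ground = (-1.200, 0.000) + (-1.100, 0.000) = (-2.300, 0.000) m/s.
Speed = |(-2.300, 0.000)| = 2.300 m/s.

2.3 m/s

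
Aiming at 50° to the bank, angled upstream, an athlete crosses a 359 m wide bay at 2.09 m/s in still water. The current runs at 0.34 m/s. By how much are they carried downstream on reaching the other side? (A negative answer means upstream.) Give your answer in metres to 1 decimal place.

Perpendicular speed = 1.601 m/s; crossing time = 359 / 1.601 = 224.230 s.
Net downstream speed = -1.003 m/s.
Drift = -1.003 × 224.230 = -224.998 m (upstream).

-225.0 m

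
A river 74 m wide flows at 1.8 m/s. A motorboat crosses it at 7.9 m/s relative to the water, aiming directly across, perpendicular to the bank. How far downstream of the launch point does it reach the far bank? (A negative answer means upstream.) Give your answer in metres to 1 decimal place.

Perpendicular speed = 7.900 m/s; crossing time = 74 / 7.900 = 9.367 s.
Net downstream speed = 1.800 m/s.
Drift = 1.800 × 9.367 = 16.861 m (downstream).

16.9 m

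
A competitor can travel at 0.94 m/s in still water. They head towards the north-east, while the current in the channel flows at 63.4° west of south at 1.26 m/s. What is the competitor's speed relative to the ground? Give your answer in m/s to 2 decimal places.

Taking east as x and north as y: velocity relative to the water = (0.665, 0.665) m/s; the water relative to ground = (-1.127, -0.564) m/s.
Velocity relative to ground = (0.665, 0.665) + (-1.127, -0.564) = (-0.462, 0.101) m/s.
Speed = |(-0.462, 0.101)| = 0.473 m/s.

0.47 m/s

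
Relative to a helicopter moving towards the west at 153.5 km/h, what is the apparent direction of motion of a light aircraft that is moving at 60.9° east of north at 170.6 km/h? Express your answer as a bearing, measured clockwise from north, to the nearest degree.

Taking east as x and north as y: light aircraft velocity = (149.066, 82.969) km/h; helicopter velocity = (-153.500, 0.000) km/h.
Velocity of light aircraft relative to helicopter = (149.066, 82.969) − (-153.500, 0.000) = (302.566, 82.969) km/h.
Bearing = atan2(302.57, 82.97) = 74.67° clockwise from north.

075°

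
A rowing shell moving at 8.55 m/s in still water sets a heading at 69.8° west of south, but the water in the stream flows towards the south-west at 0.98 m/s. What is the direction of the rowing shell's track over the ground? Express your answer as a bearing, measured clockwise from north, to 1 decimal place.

247.3°

Taking east as x and north as y: velocity relative to the water = (-8.024, -2.952) m/s; the water relative to ground = (-0.693, -0.693) m/s.
Velocity relative to ground = (-8.024, -2.952) + (-0.693, -0.693) = (-8.717, -3.645) m/s.
Bearing = atan2(-8.72, -3.65) = 247.31° clockwise from north.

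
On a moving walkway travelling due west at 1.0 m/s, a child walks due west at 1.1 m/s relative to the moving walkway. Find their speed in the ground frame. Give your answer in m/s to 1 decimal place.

2.1 m/s

Taking east as x and north as y: moving walkway velocity = (-1.000, 0.000) m/s; child velocity relative to moving walkway = (-1.100, 0.000) m/s.
Velocity relative to ground = (-1.000, 0.000) + (-1.100, 0.000) = (-2.100, 0.000) m/s.
Speed = |(-2.100, 0.000)| = 2.100 m/s.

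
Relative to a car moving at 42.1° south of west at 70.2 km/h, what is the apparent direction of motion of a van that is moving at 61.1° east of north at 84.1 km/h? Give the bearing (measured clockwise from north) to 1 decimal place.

Taking east as x and north as y: van velocity = (73.627, 40.644) km/h; car velocity = (-52.087, -47.064) km/h.
Velocity of van relative to car = (73.627, 40.644) − (-52.087, -47.064) = (125.713, 87.708) km/h.
Bearing = atan2(125.71, 87.71) = 55.10° clockwise from north.

055.1°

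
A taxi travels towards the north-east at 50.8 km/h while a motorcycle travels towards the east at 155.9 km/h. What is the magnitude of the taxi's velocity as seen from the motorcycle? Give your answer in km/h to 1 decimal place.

Taking east as x and north as y: taxi velocity = (35.921, 35.921) km/h; motorcycle velocity = (155.900, 0.000) km/h.
Velocity of taxi relative to motorcycle = (35.921, 35.921) − (155.900, 0.000) = (-119.979, 35.921) km/h.
Magnitude = |(-119.979, 35.921)| = 125.241 km/h.

125.2 km/h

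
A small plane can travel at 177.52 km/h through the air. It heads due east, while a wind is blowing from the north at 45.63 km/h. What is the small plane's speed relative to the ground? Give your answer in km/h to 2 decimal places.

Taking east as x and north as y: velocity relative to the air = (177.520, 0.000) km/h; the air relative to ground = (0.000, -45.630) km/h.
Velocity relative to ground = (177.520, 0.000) + (0.000, -45.630) = (177.520, -45.630) km/h.
Speed = |(177.520, -45.630)| = 183.291 km/h.

183.29 km/h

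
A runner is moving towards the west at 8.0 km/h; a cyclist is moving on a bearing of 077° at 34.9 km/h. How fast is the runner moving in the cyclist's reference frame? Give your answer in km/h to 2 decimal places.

42.73 km/h

Taking east as x and north as y: runner velocity = (-8.000, 0.000) km/h; cyclist velocity = (34.006, 7.851) km/h.
Velocity of runner relative to cyclist = (-8.000, 0.000) − (34.006, 7.851) = (-42.006, -7.851) km/h.
Magnitude = |(-42.006, -7.851)| = 42.733 km/h.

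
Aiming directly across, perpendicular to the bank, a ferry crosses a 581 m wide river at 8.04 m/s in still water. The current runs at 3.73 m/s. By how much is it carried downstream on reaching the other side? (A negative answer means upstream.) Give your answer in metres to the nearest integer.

270 m

Perpendicular speed = 8.040 m/s; crossing time = 581 / 8.040 = 72.264 s.
Net downstream speed = 3.730 m/s.
Drift = 3.730 × 72.264 = 269.544 m (downstream).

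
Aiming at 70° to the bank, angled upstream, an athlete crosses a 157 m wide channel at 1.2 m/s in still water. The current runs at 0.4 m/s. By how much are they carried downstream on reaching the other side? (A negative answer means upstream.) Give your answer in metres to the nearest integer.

Perpendicular speed = 1.128 m/s; crossing time = 157 / 1.128 = 139.230 s.
Net downstream speed = -0.010 m/s.
Drift = -0.010 × 139.230 = -1.451 m (upstream).

-1 m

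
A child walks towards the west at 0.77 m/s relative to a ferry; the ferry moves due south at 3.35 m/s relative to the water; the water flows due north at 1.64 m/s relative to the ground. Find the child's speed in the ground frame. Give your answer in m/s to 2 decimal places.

1.88 m/s

In east/north components (m/s): child relative to ferry = (-0.770, 0.000); ferry relative to water = (0.000, -3.350); water relative to ground = (0.000, 1.640).
Sum = (-0.770, -1.710) m/s.
Speed = |(-0.770, -1.710)| = 1.875 m/s.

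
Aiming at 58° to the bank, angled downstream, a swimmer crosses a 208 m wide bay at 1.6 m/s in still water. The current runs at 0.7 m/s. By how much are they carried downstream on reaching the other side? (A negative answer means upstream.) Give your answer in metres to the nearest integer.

237 m

Perpendicular speed = 1.357 m/s; crossing time = 208 / 1.357 = 153.293 s.
Net downstream speed = 1.548 m/s.
Drift = 1.548 × 153.293 = 237.278 m (downstream).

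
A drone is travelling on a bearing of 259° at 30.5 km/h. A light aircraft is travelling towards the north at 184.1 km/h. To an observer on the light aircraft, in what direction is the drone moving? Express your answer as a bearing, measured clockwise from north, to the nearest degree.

Taking east as x and north as y: drone velocity = (-29.940, -5.820) km/h; light aircraft velocity = (0.000, 184.100) km/h.
Velocity of drone relative to light aircraft = (-29.940, -5.820) − (0.000, 184.100) = (-29.940, -189.920) km/h.
Bearing = atan2(-29.94, -189.92) = 188.96° clockwise from north.

189°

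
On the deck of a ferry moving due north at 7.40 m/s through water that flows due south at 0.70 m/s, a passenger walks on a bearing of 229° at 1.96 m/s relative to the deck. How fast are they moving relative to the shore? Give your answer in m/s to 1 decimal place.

In east/north components (m/s): passenger relative to ferry = (-1.479, -1.286); ferry relative to water = (0.000, 7.400); water relative to ground = (0.000, -0.700).
Sum = (-1.479, 5.414) m/s.
Speed = |(-1.479, 5.414)| = 5.613 m/s.

5.6 m/s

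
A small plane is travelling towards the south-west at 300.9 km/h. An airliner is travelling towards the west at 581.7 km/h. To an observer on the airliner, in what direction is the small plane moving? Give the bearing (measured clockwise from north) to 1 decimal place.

120.0°

Taking east as x and north as y: small plane velocity = (-212.768, -212.768) km/h; airliner velocity = (-581.700, 0.000) km/h.
Velocity of small plane relative to airliner = (-212.768, -212.768) − (-581.700, 0.000) = (368.932, -212.768) km/h.
Bearing = atan2(368.93, -212.77) = 119.97° clockwise from north.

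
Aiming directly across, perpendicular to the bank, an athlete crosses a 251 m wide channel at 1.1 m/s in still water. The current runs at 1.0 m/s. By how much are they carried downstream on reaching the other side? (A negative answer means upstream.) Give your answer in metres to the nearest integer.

228 m

Perpendicular speed = 1.100 m/s; crossing time = 251 / 1.100 = 228.182 s.
Net downstream speed = 1.000 m/s.
Drift = 1.000 × 228.182 = 228.182 m (downstream).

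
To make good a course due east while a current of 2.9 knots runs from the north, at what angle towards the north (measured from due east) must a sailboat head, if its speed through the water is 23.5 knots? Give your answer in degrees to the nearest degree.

The current pushes perpendicular to the desired track; the heading must have a component into the current equal to 2.9 knots: 23.5 sin θ = 2.9.
sin θ = 0.1234, so θ = 7.089°.

7°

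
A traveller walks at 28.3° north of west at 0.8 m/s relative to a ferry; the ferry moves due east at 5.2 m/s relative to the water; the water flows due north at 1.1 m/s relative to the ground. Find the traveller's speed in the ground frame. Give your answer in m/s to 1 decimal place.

In east/north components (m/s): traveller relative to ferry = (-0.704, 0.379); ferry relative to water = (5.200, 0.000); water relative to ground = (0.000, 1.100).
Sum = (4.496, 1.479) m/s.
Speed = |(4.496, 1.479)| = 4.733 m/s.

4.7 m/s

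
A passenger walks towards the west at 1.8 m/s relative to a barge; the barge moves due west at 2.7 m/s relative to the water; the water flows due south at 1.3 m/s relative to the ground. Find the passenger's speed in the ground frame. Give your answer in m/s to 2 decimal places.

4.68 m/s

In east/north components (m/s): passenger relative to barge = (-1.800, 0.000); barge relative to water = (-2.700, 0.000); water relative to ground = (0.000, -1.300).
Sum = (-4.500, -1.300) m/s.
Speed = |(-4.500, -1.300)| = 4.684 m/s.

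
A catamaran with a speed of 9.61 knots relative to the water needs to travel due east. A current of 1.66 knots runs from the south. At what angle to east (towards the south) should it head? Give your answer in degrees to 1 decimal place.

The current pushes perpendicular to the desired track; the heading must have a component into the current equal to 1.66 knots: 9.61 sin θ = 1.66.
sin θ = 0.1727, so θ = 9.947°.

9.9°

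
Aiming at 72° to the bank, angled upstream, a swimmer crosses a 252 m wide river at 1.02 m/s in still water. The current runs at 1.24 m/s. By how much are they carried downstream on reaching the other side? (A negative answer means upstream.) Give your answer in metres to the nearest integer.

Perpendicular speed = 0.970 m/s; crossing time = 252 / 0.970 = 259.773 s.
Net downstream speed = 0.925 m/s.
Drift = 0.925 × 259.773 = 240.239 m (downstream).

240 m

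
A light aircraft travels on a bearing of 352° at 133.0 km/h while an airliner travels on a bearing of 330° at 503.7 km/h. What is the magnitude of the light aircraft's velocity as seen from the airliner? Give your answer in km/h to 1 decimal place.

Taking east as x and north as y: light aircraft velocity = (-18.510, 131.706) km/h; airliner velocity = (-251.850, 436.217) km/h.
Velocity of light aircraft relative to airliner = (-18.510, 131.706) − (-251.850, 436.217) = (233.340, -304.511) km/h.
Magnitude = |(233.340, -304.511)| = 383.634 km/h.

383.6 km/h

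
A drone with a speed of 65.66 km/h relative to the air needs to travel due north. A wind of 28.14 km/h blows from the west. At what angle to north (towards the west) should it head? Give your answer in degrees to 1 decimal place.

The wind pushes perpendicular to the desired track; the heading must have a component into the wind equal to 28.14 km/h: 65.66 sin θ = 28.14.
sin θ = 0.4286, so θ = 25.377°.

25.4°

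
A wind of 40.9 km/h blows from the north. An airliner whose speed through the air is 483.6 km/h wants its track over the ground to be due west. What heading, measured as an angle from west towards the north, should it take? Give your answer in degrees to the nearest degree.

The wind pushes perpendicular to the desired track; the heading must have a component into the wind equal to 40.9 km/h: 483.6 sin θ = 40.9.
sin θ = 0.0846, so θ = 4.852°.

5°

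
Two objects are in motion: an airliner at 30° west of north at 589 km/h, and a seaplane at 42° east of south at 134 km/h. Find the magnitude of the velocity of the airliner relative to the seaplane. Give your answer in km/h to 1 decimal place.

720.6 km/h

Taking east as x and north as y: airliner velocity = (-294.500, 510.089) km/h; seaplane velocity = (89.664, -99.581) km/h.
Velocity of airliner relative to seaplane = (-294.500, 510.089) − (89.664, -99.581) = (-384.164, 609.670) km/h.
Magnitude = |(-384.164, 609.670)| = 720.611 km/h.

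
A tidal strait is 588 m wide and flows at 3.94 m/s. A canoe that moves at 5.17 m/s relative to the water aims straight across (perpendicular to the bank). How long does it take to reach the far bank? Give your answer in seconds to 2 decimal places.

The component of the canoe's velocity perpendicular to the bank is 5.17 m/s.
The current is parallel to the bank, so it does not affect the crossing time.
Time = 588 / 5.170 = 113.733 s.

113.73 s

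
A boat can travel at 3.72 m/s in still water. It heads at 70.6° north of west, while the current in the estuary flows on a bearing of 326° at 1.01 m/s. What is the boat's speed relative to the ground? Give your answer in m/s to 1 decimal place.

4.7 m/s

Taking east as x and north as y: velocity relative to the water = (-1.236, 3.509) m/s; the water relative to ground = (-0.565, 0.837) m/s.
Velocity relative to ground = (-1.236, 3.509) + (-0.565, 0.837) = (-1.800, 4.346) m/s.
Speed = |(-1.800, 4.346)| = 4.704 m/s.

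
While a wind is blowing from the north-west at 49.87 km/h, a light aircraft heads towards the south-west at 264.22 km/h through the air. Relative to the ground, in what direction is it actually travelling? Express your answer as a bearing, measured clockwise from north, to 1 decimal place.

Taking east as x and north as y: velocity relative to the air = (-186.832, -186.832) km/h; the air relative to ground = (35.263, -35.263) km/h.
Velocity relative to ground = (-186.832, -186.832) + (35.263, -35.263) = (-151.568, -222.095) km/h.
Bearing = atan2(-151.57, -222.10) = 214.31° clockwise from north.

214.3°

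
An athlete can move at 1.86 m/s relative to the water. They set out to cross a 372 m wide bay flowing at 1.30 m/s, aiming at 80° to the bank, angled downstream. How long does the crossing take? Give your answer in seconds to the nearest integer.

The component of the athlete's velocity perpendicular to the bank is 1.86 × sin 80° = 1.832 m/s.
The current is parallel to the bank, so it does not affect the crossing time.
Time = 372 / 1.832 = 203.085 s.

203 s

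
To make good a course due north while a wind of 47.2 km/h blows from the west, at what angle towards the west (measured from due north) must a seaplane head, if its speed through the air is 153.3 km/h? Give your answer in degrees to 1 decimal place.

17.9°

The wind pushes perpendicular to the desired track; the heading must have a component into the wind equal to 47.2 km/h: 153.3 sin θ = 47.2.
sin θ = 0.3079, so θ = 17.932°.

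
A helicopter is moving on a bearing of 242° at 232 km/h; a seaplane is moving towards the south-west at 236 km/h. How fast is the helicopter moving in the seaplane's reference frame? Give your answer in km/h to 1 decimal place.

Taking east as x and north as y: helicopter velocity = (-204.844, -108.917) km/h; seaplane velocity = (-166.877, -166.877) km/h.
Velocity of helicopter relative to seaplane = (-204.844, -108.917) − (-166.877, -166.877) = (-37.967, 57.960) km/h.
Magnitude = |(-37.967, 57.960)| = 69.288 km/h.

69.3 km/h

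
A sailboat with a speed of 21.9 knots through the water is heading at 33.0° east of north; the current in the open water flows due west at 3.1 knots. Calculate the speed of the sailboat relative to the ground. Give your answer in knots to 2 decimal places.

20.38 knots

Taking east as x and north as y: velocity relative to the water = (11.928, 18.367) knots; the water relative to ground = (-3.100, 0.000) knots.
Velocity relative to ground = (11.928, 18.367) + (-3.100, 0.000) = (8.828, 18.367) knots.
Speed = |(8.828, 18.367)| = 20.378 knots.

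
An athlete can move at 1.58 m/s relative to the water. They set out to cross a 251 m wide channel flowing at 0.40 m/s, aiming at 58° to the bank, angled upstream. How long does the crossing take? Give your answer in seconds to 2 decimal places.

187.33 s

The component of the athlete's velocity perpendicular to the bank is 1.58 × sin 58° = 1.340 m/s.
The flow acts along the bank and has no component across it.
Time = 251 / 1.340 = 187.325 s.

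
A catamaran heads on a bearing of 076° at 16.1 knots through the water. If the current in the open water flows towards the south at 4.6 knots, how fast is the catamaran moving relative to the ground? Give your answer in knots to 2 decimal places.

15.64 knots

Taking east as x and north as y: velocity relative to the water = (15.622, 3.895) knots; the water relative to ground = (0.000, -4.600) knots.
Velocity relative to ground = (15.622, 3.895) + (0.000, -4.600) = (15.622, -0.705) knots.
Speed = |(15.622, -0.705)| = 15.638 knots.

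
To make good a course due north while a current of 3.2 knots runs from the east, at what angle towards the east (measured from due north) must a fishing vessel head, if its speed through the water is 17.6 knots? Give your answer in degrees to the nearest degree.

The current pushes perpendicular to the desired track; the heading must have a component into the current equal to 3.2 knots: 17.6 sin θ = 3.2.
sin θ = 0.1818, so θ = 10.476°.

10°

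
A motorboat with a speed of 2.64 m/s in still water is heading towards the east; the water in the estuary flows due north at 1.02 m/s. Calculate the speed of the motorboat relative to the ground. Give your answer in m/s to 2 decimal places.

2.83 m/s

Taking east as x and north as y: velocity relative to the water = (2.640, 0.000) m/s; the water relative to ground = (0.000, 1.020) m/s.
Velocity relative to ground = (2.640, 0.000) + (0.000, 1.020) = (2.640, 1.020) m/s.
Speed = |(2.640, 1.020)| = 2.830 m/s.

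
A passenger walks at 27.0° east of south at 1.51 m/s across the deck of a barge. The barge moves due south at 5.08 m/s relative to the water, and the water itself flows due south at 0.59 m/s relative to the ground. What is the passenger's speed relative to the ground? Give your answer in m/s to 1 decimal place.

In east/north components (m/s): passenger relative to barge = (0.686, -1.345); barge relative to water = (0.000, -5.080); water relative to ground = (0.000, -0.590).
Sum = (0.686, -7.015) m/s.
Speed = |(0.686, -7.015)| = 7.049 m/s.

7.0 m/s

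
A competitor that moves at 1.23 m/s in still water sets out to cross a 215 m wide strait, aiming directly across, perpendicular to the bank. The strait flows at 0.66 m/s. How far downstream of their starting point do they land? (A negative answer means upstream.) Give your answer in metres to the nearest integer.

Perpendicular speed = 1.230 m/s; crossing time = 215 / 1.230 = 174.797 s.
Net downstream speed = 0.660 m/s.
Drift = 0.660 × 174.797 = 115.366 m (downstream).

115 m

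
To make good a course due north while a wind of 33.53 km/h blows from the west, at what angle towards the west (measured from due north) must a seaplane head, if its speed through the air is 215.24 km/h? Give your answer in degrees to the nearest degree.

The wind pushes perpendicular to the desired track; the heading must have a component into the wind equal to 33.53 km/h: 215.24 sin θ = 33.53.
sin θ = 0.1558, so θ = 8.962°.

9°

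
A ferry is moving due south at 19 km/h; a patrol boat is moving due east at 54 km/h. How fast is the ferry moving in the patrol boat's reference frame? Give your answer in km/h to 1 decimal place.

57.2 km/h

Taking east as x and north as y: ferry velocity = (0.000, -19.000) km/h; patrol boat velocity = (54.000, 0.000) km/h.
Velocity of ferry relative to patrol boat = (0.000, -19.000) − (54.000, 0.000) = (-54.000, -19.000) km/h.
Magnitude = |(-54.000, -19.000)| = 57.245 km/h.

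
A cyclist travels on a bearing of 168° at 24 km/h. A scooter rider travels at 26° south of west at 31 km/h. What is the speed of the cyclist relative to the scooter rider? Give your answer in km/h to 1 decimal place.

34.3 km/h

Taking east as x and north as y: cyclist velocity = (4.990, -23.476) km/h; scooter rider velocity = (-27.863, -13.590) km/h.
Velocity of cyclist relative to scooter rider = (4.990, -23.476) − (-27.863, -13.590) = (32.852, -9.886) km/h.
Magnitude = |(32.852, -9.886)| = 34.308 km/h.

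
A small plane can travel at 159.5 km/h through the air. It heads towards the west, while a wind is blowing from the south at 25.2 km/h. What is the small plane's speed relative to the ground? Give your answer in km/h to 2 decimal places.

161.48 km/h

Taking east as x and north as y: velocity relative to the air = (-159.500, 0.000) km/h; the air relative to ground = (0.000, 25.200) km/h.
Velocity relative to ground = (-159.500, 0.000) + (0.000, 25.200) = (-159.500, 25.200) km/h.
Speed = |(-159.500, 25.200)| = 161.478 km/h.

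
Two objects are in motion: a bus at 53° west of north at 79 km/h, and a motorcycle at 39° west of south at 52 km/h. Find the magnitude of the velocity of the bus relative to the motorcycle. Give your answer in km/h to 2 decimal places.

93.05 km/h

Taking east as x and north as y: bus velocity = (-63.092, 47.543) km/h; motorcycle velocity = (-32.725, -40.412) km/h.
Velocity of bus relative to motorcycle = (-63.092, 47.543) − (-32.725, -40.412) = (-30.368, 87.955) km/h.
Magnitude = |(-30.368, 87.955)| = 93.050 km/h.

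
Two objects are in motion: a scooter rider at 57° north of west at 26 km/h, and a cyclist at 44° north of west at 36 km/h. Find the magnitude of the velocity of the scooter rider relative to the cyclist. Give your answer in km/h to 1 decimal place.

12.2 km/h

Taking east as x and north as y: scooter rider velocity = (-14.161, 21.805) km/h; cyclist velocity = (-25.896, 25.008) km/h.
Velocity of scooter rider relative to cyclist = (-14.161, 21.805) − (-25.896, 25.008) = (11.736, -3.202) km/h.
Magnitude = |(11.736, -3.202)| = 12.165 km/h.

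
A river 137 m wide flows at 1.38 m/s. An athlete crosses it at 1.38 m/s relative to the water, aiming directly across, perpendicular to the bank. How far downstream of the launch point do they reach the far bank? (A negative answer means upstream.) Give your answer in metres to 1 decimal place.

Perpendicular speed = 1.380 m/s; crossing time = 137 / 1.380 = 99.275 s.
Net downstream speed = 1.380 m/s.
Drift = 1.380 × 99.275 = 137.000 m (downstream).

137.0 m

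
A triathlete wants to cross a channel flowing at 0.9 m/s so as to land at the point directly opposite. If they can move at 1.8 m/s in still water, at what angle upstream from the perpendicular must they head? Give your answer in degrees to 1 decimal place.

To cancel the current, the upstream component of the triathlete's velocity must equal the flow: 1.8 sin θ = 0.9.
sin θ = 0.9 / 1.8 = 0.5000.
θ = arcsin(0.5000) = 30.000°.

30.0°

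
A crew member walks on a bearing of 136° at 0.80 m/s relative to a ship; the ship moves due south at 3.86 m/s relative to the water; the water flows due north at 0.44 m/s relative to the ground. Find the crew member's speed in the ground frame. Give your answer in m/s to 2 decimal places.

4.03 m/s

In east/north components (m/s): crew member relative to ship = (0.556, -0.575); ship relative to water = (0.000, -3.860); water relative to ground = (0.000, 0.440).
Sum = (0.556, -3.995) m/s.
Speed = |(0.556, -3.995)| = 4.034 m/s.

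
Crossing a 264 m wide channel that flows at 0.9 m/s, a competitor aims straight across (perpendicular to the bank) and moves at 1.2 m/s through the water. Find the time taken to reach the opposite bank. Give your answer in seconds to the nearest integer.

The component of the competitor's velocity perpendicular to the bank is 1.2 m/s.
The current is parallel to the bank, so it does not affect the crossing time.
Time = 264 / 1.200 = 220.000 s.

220 s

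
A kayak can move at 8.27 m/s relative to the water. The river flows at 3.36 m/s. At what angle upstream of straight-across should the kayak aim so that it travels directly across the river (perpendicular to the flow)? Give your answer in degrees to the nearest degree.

24°

To cancel the current, the upstream component of the kayak's velocity must equal the flow: 8.27 sin θ = 3.36.
sin θ = 3.36 / 8.27 = 0.4063.
θ = arcsin(0.4063) = 23.972°.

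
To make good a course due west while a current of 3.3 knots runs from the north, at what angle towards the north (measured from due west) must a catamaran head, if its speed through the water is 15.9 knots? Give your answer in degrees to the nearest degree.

12°

The current pushes perpendicular to the desired track; the heading must have a component into the current equal to 3.3 knots: 15.9 sin θ = 3.3.
sin θ = 0.2075, so θ = 11.979°.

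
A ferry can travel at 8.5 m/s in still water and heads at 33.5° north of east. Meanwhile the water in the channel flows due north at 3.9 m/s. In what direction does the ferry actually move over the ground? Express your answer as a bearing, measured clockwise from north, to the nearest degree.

Taking east as x and north as y: velocity relative to the water = (7.088, 4.691) m/s; the water relative to ground = (0.000, 3.900) m/s.
Velocity relative to ground = (7.088, 4.691) + (0.000, 3.900) = (7.088, 8.591) m/s.
Bearing = atan2(7.09, 8.59) = 39.52° clockwise from north.

040°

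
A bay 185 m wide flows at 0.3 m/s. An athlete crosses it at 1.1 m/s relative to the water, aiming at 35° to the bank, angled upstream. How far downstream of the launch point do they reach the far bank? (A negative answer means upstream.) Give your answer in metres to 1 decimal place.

Perpendicular speed = 0.631 m/s; crossing time = 185 / 0.631 = 293.216 s.
Net downstream speed = -0.601 m/s.
Drift = -0.601 × 293.216 = -176.243 m (upstream).

-176.2 m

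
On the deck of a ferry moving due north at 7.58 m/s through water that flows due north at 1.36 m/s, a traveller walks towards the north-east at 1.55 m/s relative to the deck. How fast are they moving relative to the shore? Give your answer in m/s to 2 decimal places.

In east/north components (m/s): traveller relative to ferry = (1.096, 1.096); ferry relative to water = (0.000, 7.580); water relative to ground = (0.000, 1.360).
Sum = (1.096, 10.036) m/s.
Speed = |(1.096, 10.036)| = 10.096 m/s.

10.10 m/s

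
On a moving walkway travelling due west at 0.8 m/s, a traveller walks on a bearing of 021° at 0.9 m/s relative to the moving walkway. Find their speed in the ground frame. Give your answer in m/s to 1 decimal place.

Taking east as x and north as y: moving walkway velocity = (-0.800, 0.000) m/s; traveller velocity relative to moving walkway = (0.323, 0.840) m/s.
Velocity relative to ground = (-0.800, 0.000) + (0.323, 0.840) = (-0.477, 0.840) m/s.
Speed = |(-0.477, 0.840)| = 0.966 m/s.

1.0 m/s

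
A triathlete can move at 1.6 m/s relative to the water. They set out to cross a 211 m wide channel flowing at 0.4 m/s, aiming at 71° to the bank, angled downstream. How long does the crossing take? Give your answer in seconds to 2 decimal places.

The component of the triathlete's velocity perpendicular to the bank is 1.6 × sin 71° = 1.513 m/s.
Only the cross-stream component determines the crossing time; the current contributes nothing perpendicular to the bank.
Time = 211 / 1.513 = 139.474 s.

139.47 s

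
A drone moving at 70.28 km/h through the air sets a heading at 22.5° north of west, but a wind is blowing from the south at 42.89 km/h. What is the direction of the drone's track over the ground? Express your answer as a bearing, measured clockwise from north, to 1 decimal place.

317.1°

Taking east as x and north as y: velocity relative to the air = (-64.930, 26.895) km/h; the air relative to ground = (0.000, 42.890) km/h.
Velocity relative to ground = (-64.930, 26.895) + (0.000, 42.890) = (-64.930, 69.785) km/h.
Bearing = atan2(-64.93, 69.78) = 317.06° clockwise from north.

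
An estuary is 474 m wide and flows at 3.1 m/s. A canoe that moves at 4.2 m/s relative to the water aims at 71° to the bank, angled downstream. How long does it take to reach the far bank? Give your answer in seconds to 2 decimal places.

119.36 s

The component of the canoe's velocity perpendicular to the bank is 4.2 × sin 71° = 3.971 m/s.
Only the cross-stream component determines the crossing time; the current contributes nothing perpendicular to the bank.
Time = 474 / 3.971 = 119.360 s.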